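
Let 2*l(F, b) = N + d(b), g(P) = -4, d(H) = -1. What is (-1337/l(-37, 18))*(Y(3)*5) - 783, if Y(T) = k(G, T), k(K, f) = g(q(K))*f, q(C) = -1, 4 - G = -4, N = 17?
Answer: 18489/2 ≈ 9244.5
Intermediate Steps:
G = 8 (G = 4 - 1*(-4) = 4 + 4 = 8)
l(F, b) = 8 (l(F, b) = (17 - 1)/2 = (½)*16 = 8)
k(K, f) = -4*f
Y(T) = -4*T
(-1337/l(-37, 18))*(Y(3)*5) - 783 = (-1337/8)*(-4*3*5) - 783 = (-1337*⅛)*(-12*5) - 783 = -1337/8*(-60) - 783 = 20055/2 - 783 = 18489/2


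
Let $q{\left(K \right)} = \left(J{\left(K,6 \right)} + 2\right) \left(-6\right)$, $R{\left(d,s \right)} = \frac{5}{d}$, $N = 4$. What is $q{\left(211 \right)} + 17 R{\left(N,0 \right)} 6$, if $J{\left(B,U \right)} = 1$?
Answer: $\frac{219}{2} \approx 109.5$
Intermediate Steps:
$q{\left(K \right)} = -18$ ($q{\left(K \right)} = \left(1 + 2\right) \left(-6\right) = 3 \left(-6\right) = -18$)
$q{\left(211 \right)} + 17 R{\left(N,0 \right)} 6 = -18 + 17 \cdot \frac{5}{4} \cdot 6 = -18 + \frac{85}{4} \cdot 6 = -18 + \frac{255}{2} = \frac{219}{2}$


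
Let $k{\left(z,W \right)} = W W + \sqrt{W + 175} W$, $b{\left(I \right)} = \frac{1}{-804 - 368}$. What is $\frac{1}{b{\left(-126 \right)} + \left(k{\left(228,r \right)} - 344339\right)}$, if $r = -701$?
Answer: $\frac{202002009036}{30061859050418353} + \frac{962882384 i \sqrt{526}}{30061859050418353} \approx 6.7195 \cdot 10^{-6} + 7.346 \cdot 10^{-7} i$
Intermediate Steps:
$b{\left(I \right)} = - \frac{1}{1172}$ ($b{\left(I \right)} = \frac{1}{-1172} = - \frac{1}{1172}$)
$k{\left(z,W \right)} = W^{2} + W \sqrt{175 + W}$ ($k{\left(z,W \right)} = W^{2} + \sqrt{175 + W} W = W^{2} + W \sqrt{175 + W}$)
$\frac{1}{b{\left(-126 \right)} + \left(k{\left(228,r \right)} - 344339\right)} = \frac{1}{- \frac{1}{1172} - \left(344339 + 701 \left(-701 + \sqrt{175 - 701}\right)\right)} = \frac{1}{- \frac{1}{1172} - \left(344339 + 701 \left(-701 + \sqrt{-526}\right)\right)} = \frac{1}{- \frac{1}{1172} - \left(344339 + 701 \left(-701 + i \sqrt{526}\right)\right)} = \frac{1}{- \frac{1}{1172} - \left(-147062 + 701 i \sqrt{526}\right)} = \frac{1}{- \frac{1}{1172} + \left(147062 - 701 i \sqrt{526}\right)} = \frac{1}{\frac{172356663}{1172} - 701 i \sqrt{526}}$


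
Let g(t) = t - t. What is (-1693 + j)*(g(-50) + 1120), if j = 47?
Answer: -1843520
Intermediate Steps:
g(t) = 0
(-1693 + j)*(g(-50) + 1120) = (-1693 + 47)*(0 + 1120) = -1646*1120 = -1843520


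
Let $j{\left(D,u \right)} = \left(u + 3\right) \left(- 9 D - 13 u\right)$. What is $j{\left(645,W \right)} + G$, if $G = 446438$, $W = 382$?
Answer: $-3700397$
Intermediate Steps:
$j{\left(D,u \right)} = \left(3 + u\right) \left(- 13 u - 9 D\right)$
$j{\left(645,W \right)} + G = \left(\left(-39\right) 382 - 17415 - 13 \cdot 382^{2} - 5805 \cdot 382\right) + 446438 = \left(-14898 - 17415 - 1897012 - 2217510\right) + 446438 = -4146835 + 446438 = -3700397$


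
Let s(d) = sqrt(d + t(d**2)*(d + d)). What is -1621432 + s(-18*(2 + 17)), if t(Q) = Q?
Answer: -1621432 + 3*I*sqrt(8889302) ≈ -1.6214e+6 + 8944.5*I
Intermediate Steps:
s(d) = sqrt(d + 2*d**3) (s(d) = sqrt(d + d**2*(d + d)) = sqrt(d + d**2*(2*d)) = sqrt(d + 2*d**3))
-1621432 + s(-18*(2 + 17)) = -1621432 + sqrt(-18*(2 + 17) + 2*(-18*(2 + 17))**3) = -1621432 + sqrt(-18*19 + 2*(-18*19)**3) = -1621432 + sqrt(-342 + 2*(-342)**3) = -1621432 + sqrt(-342 + 2*(-40001688)) = -1621432 + sqrt(-342 - 80003376) = -1621432 + sqrt(-80003718) = -1621432 + 3*I*sqrt(8889302)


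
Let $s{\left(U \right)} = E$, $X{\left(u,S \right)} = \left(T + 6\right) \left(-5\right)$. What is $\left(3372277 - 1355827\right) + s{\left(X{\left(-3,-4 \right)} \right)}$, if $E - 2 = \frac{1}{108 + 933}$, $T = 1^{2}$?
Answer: $\frac{2099126533}{1041} \approx 2.0165 \cdot 10^{6}$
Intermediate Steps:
$T = 1$
$E = \frac{2083}{1041}$ ($E = 2 + \frac{1}{108 + 933} = 2 + \frac{1}{1041} = \frac{2083}{1041} \approx 2.001$)
$X{\left(u,S \right)} = -35$ ($X{\left(u,S \right)} = \left(1 + 6\right) \left(-5\right) = 7 \left(-5\right) = -35$)
$s{\left(U \right)} = \frac{2083}{1041}$
$\left(3372277 - 1355827\right) + s{\left(X{\left(-3,-4 \right)} \right)} = \left(3372277 - 1355827\right) + \frac{2083}{1041} = 2016450 + \frac{2083}{1041} = \frac{2099126533}{1041}$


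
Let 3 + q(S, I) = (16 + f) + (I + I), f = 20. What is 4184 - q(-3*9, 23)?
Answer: 4105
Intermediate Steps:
q(S, I) = 33 + 2*I (q(S, I) = -3 + ((16 + 20) + (I + I)) = -3 + (36 + 2*I) = 33 + 2*I)
4184 - q(-3*9, 23) = 4184 - (33 + 2*23) = 4184 - (33 + 46) = 4184 - 1*79 = 4184 - 79 = 4105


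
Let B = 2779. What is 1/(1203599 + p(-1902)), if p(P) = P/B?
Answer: 2779/3344799719 ≈ 8.3084e-7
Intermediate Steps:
p(P) = P/2779
1/(1203599 + p(-1902)) = 1/(1203599 + (1/2779)*(-1902)) = 1/(1203599 - 1902/2779) = 1/(3344799719/2779) = 2779/3344799719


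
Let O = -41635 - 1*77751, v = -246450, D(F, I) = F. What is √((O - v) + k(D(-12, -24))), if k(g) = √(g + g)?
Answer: √(127064 + 2*I*√6) ≈ 356.46 + 0.007*I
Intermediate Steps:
O = -119386 (O = -41635 - 77751 = -119386)
k(g) = √2*√g (k(g) = √(2*g) = √2*√g)
√((O - v) + k(D(-12, -24))) = √((-119386 - 1*(-246450)) + √2*√(-12)) = √((-119386 + 246450) + √2*(2*I*√3)) = √(127064 + 2*I*√6)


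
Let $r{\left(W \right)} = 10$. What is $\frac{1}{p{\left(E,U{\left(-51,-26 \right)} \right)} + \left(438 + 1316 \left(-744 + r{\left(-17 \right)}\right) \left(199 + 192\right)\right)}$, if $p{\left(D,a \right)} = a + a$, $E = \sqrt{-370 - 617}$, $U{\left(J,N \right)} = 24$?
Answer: $- \frac{1}{377683618} \approx -2.6477 \cdot 10^{-9}$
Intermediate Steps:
$E = i \sqrt{987}$ ($E = \sqrt{-987} = i \sqrt{987} \approx 31.417 i$)
$p{\left(D,a \right)} = 2 a$
$\frac{1}{p{\left(E,U{\left(-51,-26 \right)} \right)} + \left(438 + 1316 \left(-744 + r{\left(-17 \right)}\right) \left(199 + 192\right)\right)} = \frac{1}{2 \cdot 24 + \left(438 + 1316 \left(-744 + 10\right) \left(199 + 192\right)\right)} = \frac{1}{48 + \left(438 + 1316 \left(\left(-734\right) 391\right)\right)} = \frac{1}{48 + \left(438 + 1316 \left(-286994\right)\right)} = \frac{1}{48 + \left(438 - 377684104\right)} = \frac{1}{48 - 377683666} = \frac{1}{-377683618} = - \frac{1}{377683618}$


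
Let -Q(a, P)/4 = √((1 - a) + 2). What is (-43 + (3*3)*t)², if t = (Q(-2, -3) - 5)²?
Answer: 1461604 + 649440*√5 ≈ 2.9138e+6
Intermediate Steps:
Q(a, P) = -4*√(3 - a) (Q(a, P) = -4*√((1 - a) + 2) = -4*√(3 - a))
t = (-5 - 4*√5)² (t = (-4*√(3 - 1*(-2)) - 5)² = (-4*√(3 + 2) - 5)² = (-4*√5 - 5)² = (-5 - 4*√5)² ≈ 194.44)
(-43 + (3*3)*t)² = (-43 + (3*3)*(105 + 40*√5))² = (-43 + 9*(105 + 40*√5))² = (-43 + (945 + 360*√5))² = (902 + 360*√5)²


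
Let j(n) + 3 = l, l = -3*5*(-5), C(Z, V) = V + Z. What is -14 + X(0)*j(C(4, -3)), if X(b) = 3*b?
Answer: -14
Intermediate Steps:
l = 75 (l = -15*(-5) = 75)
j(n) = 72 (j(n) = -3 + 75 = 72)
-14 + X(0)*j(C(4, -3)) = -14 + (3*0)*72 = -14 + 0*72 = -14 + 0 = -14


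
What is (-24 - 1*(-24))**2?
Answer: 0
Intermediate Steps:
(-24 - 1*(-24))**2 = (-24 + 24)**2 = 0**2 = 0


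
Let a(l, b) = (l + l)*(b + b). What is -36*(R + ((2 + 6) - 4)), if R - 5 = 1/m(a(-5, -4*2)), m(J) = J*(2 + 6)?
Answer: -103689/320 ≈ -324.03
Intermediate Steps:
a(l, b) = 4*b*l (a(l, b) = (2*l)*(2*b) = 4*b*l)
m(J) = 8*J (m(J) = J*8 = 8*J)
R = 6401/1280 (R = 5 + 1/(8*(4*(-4*2)*(-5))) = 5 + 1/(8*(4*(-8)*(-5))) = 5 + 1/(8*160) = 5 + 1/1280 = 6401/1280 ≈ 5.0008)
-36*(R + ((2 + 6) - 4)) = -36*(6401/1280 + ((2 + 6) - 4)) = -36*(6401/1280 + (8 - 4)) = -36*(6401/1280 + 4) = -36*11521/1280 = -103689/320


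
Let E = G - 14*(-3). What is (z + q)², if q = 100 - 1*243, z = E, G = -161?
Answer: 68644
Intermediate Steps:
E = -119 (E = -161 - 14*(-3) = -161 - 1*(-42) = -161 + 42 = -119)
z = -119
q = -143 (q = 100 - 243 = -143)
(z + q)² = (-119 - 143)² = (-262)² = 68644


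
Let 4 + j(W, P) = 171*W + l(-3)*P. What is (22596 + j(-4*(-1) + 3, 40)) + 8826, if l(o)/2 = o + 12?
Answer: 33335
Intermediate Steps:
l(o) = 24 + 2*o (l(o) = 2*(o + 12) = 2*(12 + o) = 24 + 2*o)
j(W, P) = -4 + 18*P + 171*W (j(W, P) = -4 + (171*W + (24 + 2*(-3))*P) = -4 + (171*W + (24 - 6)*P) = -4 + (171*W + 18*P) = -4 + (18*P + 171*W) = -4 + 18*P + 171*W)
(22596 + j(-4*(-1) + 3, 40)) + 8826 = (22596 + (-4 + 18*40 + 171*(-4*(-1) + 3))) + 8826 = (22596 + (-4 + 720 + 171*(4 + 3))) + 8826 = (22596 + (-4 + 720 + 171*7)) + 8826 = (22596 + (-4 + 720 + 1197)) + 8826 = (22596 + 1913) + 8826 = 24509 + 8826 = 33335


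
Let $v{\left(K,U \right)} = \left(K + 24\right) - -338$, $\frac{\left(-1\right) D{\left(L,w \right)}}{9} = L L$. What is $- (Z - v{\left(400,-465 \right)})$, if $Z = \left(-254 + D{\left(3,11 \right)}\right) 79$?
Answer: $27227$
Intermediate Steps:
$D{\left(L,w \right)} = - 9 L^{2}$ ($D{\left(L,w \right)} = - 9 L L = - 9 L^{2}$)
$v{\left(K,U \right)} = 362 + K$ ($v{\left(K,U \right)} = \left(24 + K\right) + 338 = 362 + K$)
$Z = -26465$ ($Z = \left(-254 - 9 \cdot 3^{2}\right) 79 = \left(-254 - 81\right) 79 = \left(-335\right) 79 = -26465$)
$- (Z - v{\left(400,-465 \right)}) = - (-26465 - \left(362 + 400\right)) = - (-26465 - 762) = \left(-1\right) \left(-27227\right) = 27227$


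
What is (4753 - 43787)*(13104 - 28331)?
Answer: 594370718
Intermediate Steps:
(4753 - 43787)*(13104 - 28331) = -39034*(-15227) = 594370718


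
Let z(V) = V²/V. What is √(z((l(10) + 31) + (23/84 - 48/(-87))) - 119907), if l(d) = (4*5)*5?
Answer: 5*I*√7107573837/1218 ≈ 346.09*I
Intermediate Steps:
l(d) = 100 (l(d) = 20*5 = 100)
z(V) = V
√(z((l(10) + 31) + (23/84 - 48/(-87))) - 119907) = √(((100 + 31) + (23/84 - 48/(-87))) - 119907) = √((131 + (23*(1/84) - 48*(-1/87))) - 119907) = √((131 + (23/84 + 16/29)) - 119907) = √((131 + 2011/2436) - 119907) = √(321127/2436 - 119907) = √(-291772325/2436) = 5*I*√7107573837/1218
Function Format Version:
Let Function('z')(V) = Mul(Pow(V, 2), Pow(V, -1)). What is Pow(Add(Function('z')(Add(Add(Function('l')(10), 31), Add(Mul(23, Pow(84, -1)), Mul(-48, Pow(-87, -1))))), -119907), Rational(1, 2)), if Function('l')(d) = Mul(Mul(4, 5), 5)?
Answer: Mul(Rational(5, 1218), I, Pow(7107573837, Rational(1, 2))) ≈ Mul(346.09, I)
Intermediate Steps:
Function('l')(d) = 100 (Function('l')(d) = Mul(20, 5) = 100)
Function('z')(V) = V
Pow(Add(Function('z')(Add(Add(Function('l')(10), 31), Add(Mul(23, Pow(84, -1)), Mul(-48, Pow(-87, -1))))), -119907), Rational(1, 2)) = Pow(Add(Add(Add(100, 31), Add(Mul(23, Pow(84, -1)), Mul(-48, Pow(-87, -1)))), -119907), Rational(1, 2)) = Pow(Add(Add(131, Add(Mul(23, Rational(1, 84)), Mul(-48, Rational(-1, 87)))), -119907), Rational(1, 2)) = Pow(Add(Add(131, Add(Rational(23, 84), Rational(16, 29))), -119907), Rational(1, 2)) = Pow(Add(Add(131, Rational(2011, 2436)), -119907), Rational(1, 2)) = Pow(Add(Rational(321127, 2436), -119907), Rational(1, 2)) = Pow(Rational(-291772325, 2436), Rational(1, 2)) = Mul(Rational(5, 1218), I, Pow(7107573837, Rational(1, 2)))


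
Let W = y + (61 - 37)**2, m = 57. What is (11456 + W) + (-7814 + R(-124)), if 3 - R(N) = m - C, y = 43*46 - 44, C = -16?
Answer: 6082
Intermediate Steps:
y = 1934 (y = 1978 - 44 = 1934)
R(N) = -70 (R(N) = 3 - (57 - 1*(-16)) = 3 - (57 + 16) = 3 - 1*73 = 3 - 73 = -70)
W = 2510 (W = 1934 + (61 - 37)**2 = 1934 + 24**2 = 1934 + 576 = 2510)
(11456 + W) + (-7814 + R(-124)) = (11456 + 2510) + (-7814 - 70) = 13966 - 7884 = 6082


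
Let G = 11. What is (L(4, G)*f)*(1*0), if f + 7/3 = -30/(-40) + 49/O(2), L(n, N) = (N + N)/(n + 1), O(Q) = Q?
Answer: 0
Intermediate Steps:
L(n, N) = 2*N/(1 + n) (L(n, N) = (2*N)/(1 + n) = 2*N/(1 + n))
f = 275/12 (f = -7/3 + (-30/(-40) + 49/2) = -7/3 + (-30*(-1/40) + 49*(½)) = -7/3 + (¾ + 49/2) = -7/3 + 101/4 = 275/12 ≈ 22.917)
(L(4, G)*f)*(1*0) = ((2*11/(1 + 4))*(275/12))*(1*0) = ((2*11/5)*(275/12))*0 = ((2*11*(⅕))*(275/12))*0 = ((22/5)*(275/12))*0 = (605/6)*0 = 0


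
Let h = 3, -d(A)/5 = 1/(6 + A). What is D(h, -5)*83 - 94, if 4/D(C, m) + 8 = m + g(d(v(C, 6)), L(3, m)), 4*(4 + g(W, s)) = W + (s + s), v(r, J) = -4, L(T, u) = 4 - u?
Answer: -12526/105 ≈ -119.30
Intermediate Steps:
d(A) = -5/(6 + A)
g(W, s) = -4 + s/2 + W/4 (g(W, s) = -4 + (W + (s + s))/4 = -4 + (W + 2*s)/4 = -4 + (s/2 + W/4) = -4 + s/2 + W/4)
D(C, m) = 4/(-85/8 + m/2) (D(C, m) = 4/(-8 + (m + (-4 + (4 - m)/2 + (-5/(6 - 4))/4))) = 4/(-8 + (m + (-4 + (2 - m/2) + (-5/2)/4))) = 4/(-8 + (m + (-4 + (2 - m/2) + (-5*1/2)/4))) = 4/(-8 + (m + (-4 + (2 - m/2) + (1/4)*(-5/2)))) = 4/(-8 + (m + (-4 + (2 - m/2) - 5/8))) = 4/(-8 + (m + (-21/8 - m/2))) = 4/(-8 + (-21/8 + m/2)) = 4/(-85/8 + m/2))
D(h, -5)*83 - 94 = (32/(-85 + 4*(-5)))*83 - 94 = (32/(-85 - 20))*83 - 94 = (32/(-105))*83 - 94 = (32*(-1/105))*83 - 94 = -32/105*83 - 94 = -2656/105 - 94 = -12526/105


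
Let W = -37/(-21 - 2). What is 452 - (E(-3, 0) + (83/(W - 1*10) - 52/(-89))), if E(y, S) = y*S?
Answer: 7923869/17177 ≈ 461.31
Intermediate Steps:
W = 37/23 (W = -37/(-23) = -37*(-1/23) = 37/23 ≈ 1.6087)
E(y, S) = S*y
452 - (E(-3, 0) + (83/(W - 1*10) - 52/(-89))) = 452 - (0*(-3) + (83/(37/23 - 1*10) - 52/(-89))) = 452 - (0 + (83/(37/23 - 10) - 52*(-1/89))) = 452 - (0 + (83/(-193/23) + 52/89)) = 452 - (0 + (83*(-23/193) + 52/89)) = 452 - (0 + (-1909/193 + 52/89)) = 452 - (0 - 159865/17177) = 452 - 1*(-159865/17177) = 452 + 159865/17177 = 7923869/17177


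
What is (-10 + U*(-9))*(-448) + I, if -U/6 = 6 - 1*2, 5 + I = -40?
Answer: -92333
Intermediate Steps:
I = -45 (I = -5 - 40 = -45)
U = -24 (U = -6*(6 - 1*2) = -6*(6 - 2) = -6*4 = -24)
(-10 + U*(-9))*(-448) + I = (-10 - 24*(-9))*(-448) - 45 = (-10 + 216)*(-448) - 45 = 206*(-448) - 45 = -92288 - 45 = -92333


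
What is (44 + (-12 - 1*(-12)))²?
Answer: 1936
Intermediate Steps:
(44 + (-12 - 1*(-12)))² = (44 + (-12 + 12))² = (44 + 0)² = 44² = 1936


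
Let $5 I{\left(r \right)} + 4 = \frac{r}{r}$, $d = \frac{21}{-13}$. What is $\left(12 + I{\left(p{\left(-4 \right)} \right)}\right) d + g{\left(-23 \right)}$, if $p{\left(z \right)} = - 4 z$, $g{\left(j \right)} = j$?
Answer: $- \frac{2692}{65} \approx -41.415$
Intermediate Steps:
$d = - \frac{21}{13}$ ($d = 21 \left(- \frac{1}{13}\right) = - \frac{21}{13} \approx -1.6154$)
$I{\left(r \right)} = - \frac{3}{5}$ ($I{\left(r \right)} = - \frac{4}{5} + \frac{r \frac{1}{r}}{5} = - \frac{4}{5} + \frac{1}{5} \cdot 1 = - \frac{4}{5} + \frac{1}{5} = - \frac{3}{5}$)
$\left(12 + I{\left(p{\left(-4 \right)} \right)}\right) d + g{\left(-23 \right)} = \left(12 - \frac{3}{5}\right) \left(- \frac{21}{13}\right) - 23 = \frac{57}{5} \left(- \frac{21}{13}\right) - 23 = - \frac{1197}{65} - 23 = - \frac{2692}{65}$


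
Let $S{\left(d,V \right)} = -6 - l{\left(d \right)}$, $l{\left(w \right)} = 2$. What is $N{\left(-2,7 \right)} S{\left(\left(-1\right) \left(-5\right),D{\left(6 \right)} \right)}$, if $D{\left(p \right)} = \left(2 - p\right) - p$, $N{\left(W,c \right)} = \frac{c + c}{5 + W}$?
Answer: $- \frac{112}{3} \approx -37.333$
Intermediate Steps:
$N{\left(W,c \right)} = \frac{2 c}{5 + W}$
$D{\left(p \right)} = 2 - 2 p$
$S{\left(d,V \right)} = -8$ ($S{\left(d,V \right)} = -6 - 2 = -8$)
$N{\left(-2,7 \right)} S{\left(\left(-1\right) \left(-5\right),D{\left(6 \right)} \right)} = 2 \cdot 7 \frac{1}{5 - 2} \left(-8\right) = 2 \cdot 7 \cdot \frac{1}{3} \left(-8\right) = \frac{14}{3} \left(-8\right) = - \frac{112}{3}$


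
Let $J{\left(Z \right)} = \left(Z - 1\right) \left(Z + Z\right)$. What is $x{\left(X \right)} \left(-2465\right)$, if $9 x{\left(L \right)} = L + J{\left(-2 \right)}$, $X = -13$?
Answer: $\frac{2465}{9} \approx 273.89$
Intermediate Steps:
$J{\left(Z \right)} = 2 Z \left(-1 + Z\right)$ ($J{\left(Z \right)} = \left(-1 + Z\right) 2 Z = 2 Z \left(-1 + Z\right)$)
$x{\left(L \right)} = \frac{4}{3} + \frac{L}{9}$ ($x{\left(L \right)} = \frac{L + 2 \left(-2\right) \left(-1 - 2\right)}{9} = \frac{L + 2 \left(-2\right) \left(-3\right)}{9} = \frac{L + 12}{9} = \frac{12 + L}{9} = \frac{4}{3} + \frac{L}{9}$)
$x{\left(X \right)} \left(-2465\right) = \left(\frac{4}{3} + \frac{1}{9} \left(-13\right)\right) \left(-2465\right) = \left(\frac{4}{3} - \frac{13}{9}\right) \left(-2465\right) = \left(- \frac{1}{9}\right) \left(-2465\right) = \frac{2465}{9}$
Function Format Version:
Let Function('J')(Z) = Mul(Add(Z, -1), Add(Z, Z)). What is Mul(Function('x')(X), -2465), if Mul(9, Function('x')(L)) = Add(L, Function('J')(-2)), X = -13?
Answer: Rational(2465, 9) ≈ 273.89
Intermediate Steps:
Function('J')(Z) = Mul(2, Z, Add(-1, Z)) (Function('J')(Z) = Mul(Add(-1, Z), Mul(2, Z)) = Mul(2, Z, Add(-1, Z)))
Function('x')(L) = Add(Rational(4, 3), Mul(Rational(1, 9), L)) (Function('x')(L) = Mul(Rational(1, 9), Add(L, Mul(2, -2, Add(-1, -2)))) = Mul(Rational(1, 9), Add(L, Mul(2, -2, -3))) = Mul(Rational(1, 9), Add(L, 12)) = Mul(Rational(1, 9), Add(12, L)) = Add(Rational(4, 3), Mul(Rational(1, 9), L)))
Mul(Function('x')(X), -2465) = Mul(Add(Rational(4, 3), Mul(Rational(1, 9), -13)), -2465) = Mul(Add(Rational(4, 3), Rational(-13, 9)), -2465) = Mul(Rational(-1, 9), -2465) = Rational(2465, 9)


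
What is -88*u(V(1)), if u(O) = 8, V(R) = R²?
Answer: -704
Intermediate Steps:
-88*u(V(1)) = -88*8 = -704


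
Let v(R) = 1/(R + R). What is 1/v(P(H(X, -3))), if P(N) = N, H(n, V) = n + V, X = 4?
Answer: 2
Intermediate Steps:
H(n, V) = V + n
v(R) = 1/(2*R)
1/v(P(H(X, -3))) = 1/(1/(2*(-3 + 4))) = 1/((½)/1) = 1/((½)*1) = 1/(½) = 2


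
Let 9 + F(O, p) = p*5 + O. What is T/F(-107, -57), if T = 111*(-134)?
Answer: 14874/401 ≈ 37.092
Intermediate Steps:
T = -14874
F(O, p) = -9 + O + 5*p (F(O, p) = -9 + (p*5 + O) = -9 + (5*p + O) = -9 + (O + 5*p) = -9 + O + 5*p)
T/F(-107, -57) = -14874/(-9 - 107 + 5*(-57)) = -14874/(-9 - 107 - 285) = -14874/(-401) = -14874*(-1/401) = 14874/401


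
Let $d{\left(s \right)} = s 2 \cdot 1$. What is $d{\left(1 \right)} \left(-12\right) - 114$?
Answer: $-138$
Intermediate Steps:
$d{\left(s \right)} = 2 s$ ($d{\left(s \right)} = 2 s 1 = 2 s$)
$d{\left(1 \right)} \left(-12\right) - 114 = 2 \cdot 1 \left(-12\right) - 114 = 2 \left(-12\right) - 114 = -24 - 114 = -138$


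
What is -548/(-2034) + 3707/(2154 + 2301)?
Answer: 50411/45765 ≈ 1.1015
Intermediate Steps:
-548/(-2034) + 3707/(2154 + 2301) = -548*(-1/2034) + 3707/4455 = 274/1017 + 3707*(1/4455) = 274/1017 + 337/405 = 50411/45765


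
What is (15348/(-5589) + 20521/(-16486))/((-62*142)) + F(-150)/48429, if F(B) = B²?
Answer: 676661895487619/1455027415479432 ≈ 0.46505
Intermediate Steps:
(15348/(-5589) + 20521/(-16486))/((-62*142)) + F(-150)/48429 = (15348/(-5589) + 20521/(-16486))/((-62*142)) + (-150)²/48429 = (15348*(-1/5589) + 20521*(-1/16486))/(-8804) + 22500*(1/48429) = (-5116/1863 - 20521/16486)*(-1/8804) + 2500/5381 = -122572999/30713418*(-1/8804) + 2500/5381 = 122572999/270400932072 + 2500/5381 = 676661895487619/1455027415479432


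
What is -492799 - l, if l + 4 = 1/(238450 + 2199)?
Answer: -118590623956/240649 ≈ -4.9280e+5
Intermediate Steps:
l = -962595/240649 (l = -4 + 1/(238450 + 2199) = -4 + 1/240649 = -962595/240649 ≈ -4.0000)
-492799 - l = -492799 - 1*(-962595/240649) = -492799 + 962595/240649 = -118590623956/240649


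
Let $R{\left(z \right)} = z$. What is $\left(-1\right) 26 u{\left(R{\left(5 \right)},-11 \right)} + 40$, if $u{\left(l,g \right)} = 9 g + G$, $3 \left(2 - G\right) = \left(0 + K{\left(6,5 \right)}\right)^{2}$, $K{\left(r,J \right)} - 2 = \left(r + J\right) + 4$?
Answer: $\frac{15200}{3} \approx 5066.7$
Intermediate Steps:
$K{\left(r,J \right)} = 6 + J + r$ ($K{\left(r,J \right)} = 2 + \left(\left(r + J\right) + 4\right) = 2 + \left(\left(J + r\right) + 4\right) = 2 + \left(4 + J + r\right) = 6 + J + r$)
$G = - \frac{283}{3}$ ($G = 2 - \frac{\left(0 + \left(6 + 5 + 6\right)\right)^{2}}{3} = 2 - \frac{\left(0 + 17\right)^{2}}{3} = 2 - \frac{17^{2}}{3} = 2 - \frac{289}{3} = - \frac{283}{3} \approx -94.333$)
$u{\left(l,g \right)} = - \frac{283}{3} + 9 g$ ($u{\left(l,g \right)} = 9 g - \frac{283}{3} = - \frac{283}{3} + 9 g$)
$\left(-1\right) 26 u{\left(R{\left(5 \right)},-11 \right)} + 40 = \left(-1\right) 26 \left(- \frac{283}{3} + 9 \left(-11\right)\right) + 40 = - 26 \left(- \frac{283}{3} - 99\right) + 40 = \left(-26\right) \left(- \frac{580}{3}\right) + 40 = \frac{15080}{3} + 40 = \frac{15200}{3}$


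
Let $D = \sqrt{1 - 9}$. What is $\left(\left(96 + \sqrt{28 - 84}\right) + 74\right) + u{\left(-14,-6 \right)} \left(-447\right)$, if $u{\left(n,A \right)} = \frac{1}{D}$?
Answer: $170 + 2 i \sqrt{14} + \frac{447 i \sqrt{2}}{4} \approx 170.0 + 165.52 i$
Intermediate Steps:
$D = 2 i \sqrt{2}$ ($D = \sqrt{-8} = 2 i \sqrt{2} \approx 2.8284 i$)
$u{\left(n,A \right)} = - \frac{i \sqrt{2}}{4}$ ($u{\left(n,A \right)} = \frac{1}{2 i \sqrt{2}} = - \frac{i \sqrt{2}}{4}$)
$\left(\left(96 + \sqrt{28 - 84}\right) + 74\right) + u{\left(-14,-6 \right)} \left(-447\right) = \left(\left(96 + \sqrt{28 - 84}\right) + 74\right) + - \frac{i \sqrt{2}}{4} \left(-447\right) = \left(\left(96 + \sqrt{-56}\right) + 74\right) + \frac{447 i \sqrt{2}}{4} = \left(\left(96 + 2 i \sqrt{14}\right) + 74\right) + \frac{447 i \sqrt{2}}{4} = \left(170 + 2 i \sqrt{14}\right) + \frac{447 i \sqrt{2}}{4} = 170 + 2 i \sqrt{14} + \frac{447 i \sqrt{2}}{4}$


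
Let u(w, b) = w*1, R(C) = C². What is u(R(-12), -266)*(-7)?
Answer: -1008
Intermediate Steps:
u(w, b) = w
u(R(-12), -266)*(-7) = (-12)²*(-7) = 144*(-7) = -1008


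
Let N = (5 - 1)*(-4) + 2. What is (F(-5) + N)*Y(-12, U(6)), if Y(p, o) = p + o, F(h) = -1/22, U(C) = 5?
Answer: 2163/22 ≈ 98.318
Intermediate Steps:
F(h) = -1/22 (F(h) = -1*1/22 = -1/22)
N = -14 (N = 4*(-4) + 2 = -16 + 2 = -14)
Y(p, o) = o + p
(F(-5) + N)*Y(-12, U(6)) = (-1/22 - 14)*(5 - 12) = -309/22*(-7) = 2163/22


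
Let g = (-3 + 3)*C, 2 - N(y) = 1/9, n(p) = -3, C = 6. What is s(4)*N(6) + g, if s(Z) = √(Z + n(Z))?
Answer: 17/9 ≈ 1.8889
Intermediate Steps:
s(Z) = √(-3 + Z) (s(Z) = √(Z - 3) = √(-3 + Z))
N(y) = 17/9 (N(y) = 2 - 1/9 = 2 - 1*⅑ = 2 - ⅑ = 17/9)
g = 0 (g = (-3 + 3)*6 = 0*6 = 0)
s(4)*N(6) + g = √(-3 + 4)*(17/9) + 0 = √1*(17/9) + 0 = 1*(17/9) + 0 = 17/9 + 0 = 17/9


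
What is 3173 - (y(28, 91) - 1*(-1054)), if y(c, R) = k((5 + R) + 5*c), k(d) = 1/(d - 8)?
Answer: 483131/228 ≈ 2119.0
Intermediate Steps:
k(d) = 1/(-8 + d)
y(c, R) = 1/(-3 + R + 5*c) (y(c, R) = 1/(-8 + ((5 + R) + 5*c)) = 1/(-8 + (5 + R + 5*c)) = 1/(-3 + R + 5*c))
3173 - (y(28, 91) - 1*(-1054)) = 3173 - (1/(-3 + 91 + 5*28) - 1*(-1054)) = 3173 - (1/(-3 + 91 + 140) + 1054) = 3173 - (1/228 + 1054) = 3173 - 1*240313/228 = 3173 - 240313/228 = 483131/228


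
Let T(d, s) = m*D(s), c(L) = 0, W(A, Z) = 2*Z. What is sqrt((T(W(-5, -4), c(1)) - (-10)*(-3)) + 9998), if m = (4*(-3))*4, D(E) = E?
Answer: 4*sqrt(623) ≈ 99.840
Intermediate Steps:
m = -48 (m = -12*4 = -48)
T(d, s) = -48*s
sqrt((T(W(-5, -4), c(1)) - (-10)*(-3)) + 9998) = sqrt((-48*0 - (-10)*(-3)) + 9998) = sqrt((0 - 2*15) + 9998) = sqrt((0 - 30) + 9998) = sqrt(-30 + 9998) = sqrt(9968) = 4*sqrt(623)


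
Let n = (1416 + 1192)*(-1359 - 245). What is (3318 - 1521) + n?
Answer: -4181435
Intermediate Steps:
n = -4183232 (n = 2608*(-1604) = -4183232)
(3318 - 1521) + n = (3318 - 1521) - 4183232 = 1797 - 4183232 = -4181435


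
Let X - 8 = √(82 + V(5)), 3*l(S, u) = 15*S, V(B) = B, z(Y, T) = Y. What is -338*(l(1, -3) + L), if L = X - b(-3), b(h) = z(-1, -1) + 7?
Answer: -2366 - 338*√87 ≈ -5518.7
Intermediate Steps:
l(S, u) = 5*S (l(S, u) = (15*S)/3 = 5*S)
X = 8 + √87 (X = 8 + √(82 + 5) = 8 + √87 ≈ 17.327)
b(h) = 6 (b(h) = -1 + 7 = 6)
L = 2 + √87 (L = (8 + √87) - 1*6 = (8 + √87) - 6 = 2 + √87 ≈ 11.327)
-338*(l(1, -3) + L) = -338*(5*1 + (2 + √87)) = -338*(5 + (2 + √87)) = -338*(7 + √87) = -2366 - 338*√87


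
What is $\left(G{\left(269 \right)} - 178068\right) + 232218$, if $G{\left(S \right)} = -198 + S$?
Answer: $54221$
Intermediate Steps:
$\left(G{\left(269 \right)} - 178068\right) + 232218 = \left(\left(-198 + 269\right) - 178068\right) + 232218 = \left(71 - 178068\right) + 232218 = -177997 + 232218 = 54221$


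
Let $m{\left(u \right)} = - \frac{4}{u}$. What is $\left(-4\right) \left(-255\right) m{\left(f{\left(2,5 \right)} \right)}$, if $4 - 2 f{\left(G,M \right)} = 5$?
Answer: $8160$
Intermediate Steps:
$f{\left(G,M \right)} = - \frac{1}{2}$ ($f{\left(G,M \right)} = 2 - \frac{5}{2} = - \frac{1}{2}$)
$\left(-4\right) \left(-255\right) m{\left(f{\left(2,5 \right)} \right)} = \left(-4\right) \left(-255\right) \left(- \frac{4}{- \frac{1}{2}}\right) = 1020 \left(\left(-4\right) \left(-2\right)\right) = 1020 \cdot 8 = 8160$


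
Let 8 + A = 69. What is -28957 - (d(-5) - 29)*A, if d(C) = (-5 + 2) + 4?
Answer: -27249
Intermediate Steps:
d(C) = 1 (d(C) = -3 + 4 = 1)
A = 61 (A = -8 + 69 = 61)
-28957 - (d(-5) - 29)*A = -28957 - (1 - 29)*61 = -28957 - (-28)*61 = -28957 - 1*(-1708) = -28957 + 1708 = -27249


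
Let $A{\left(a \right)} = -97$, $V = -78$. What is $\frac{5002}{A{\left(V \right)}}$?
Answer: $- \frac{5002}{97} \approx -51.567$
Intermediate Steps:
$\frac{5002}{A{\left(V \right)}} = \frac{5002}{-97} = 5002 \left(- \frac{1}{97}\right) = - \frac{5002}{97}$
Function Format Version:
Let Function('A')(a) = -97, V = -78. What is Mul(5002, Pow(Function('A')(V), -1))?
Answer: Rational(-5002, 97) ≈ -51.567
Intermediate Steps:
Mul(5002, Pow(Function('A')(V), -1)) = Mul(5002, Pow(-97, -1)) = Mul(5002, Rational(-1, 97)) = Rational(-5002, 97)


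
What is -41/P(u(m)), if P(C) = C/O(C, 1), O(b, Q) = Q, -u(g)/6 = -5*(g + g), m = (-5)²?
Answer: -41/1500 ≈ -0.027333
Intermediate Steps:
m = 25
u(g) = 60*g (u(g) = -(-30)*(g + g) = -(-30)*2*g = -(-60)*g = 60*g)
P(C) = C (P(C) = C/1 = C*1 = C)
-41/P(u(m)) = -41/(60*25) = -41/1500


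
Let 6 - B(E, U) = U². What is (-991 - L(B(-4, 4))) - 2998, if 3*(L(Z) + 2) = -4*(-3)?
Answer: -3991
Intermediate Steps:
B(E, U) = 6 - U²
L(Z) = 2 (L(Z) = -2 + (-4*(-3))/3 = -2 + (⅓)*12 = -2 + 4 = 2)
(-991 - L(B(-4, 4))) - 2998 = (-991 - 1*2) - 2998 = (-991 - 2) - 2998 = -993 - 2998 = -3991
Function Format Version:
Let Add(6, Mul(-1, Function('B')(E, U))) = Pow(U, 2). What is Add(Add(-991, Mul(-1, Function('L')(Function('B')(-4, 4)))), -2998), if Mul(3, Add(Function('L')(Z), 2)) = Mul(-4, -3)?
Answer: -3991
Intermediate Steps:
Function('B')(E, U) = Add(6, Mul(-1, Pow(U, 2)))
Function('L')(Z) = 2 (Function('L')(Z) = Add(-2, Mul(Rational(1, 3), Mul(-4, -3))) = Add(-2, Mul(Rational(1, 3), 12)) = Add(-2, 4) = 2)
Add(Add(-991, Mul(-1, Function('L')(Function('B')(-4, 4)))), -2998) = Add(Add(-991, Mul(-1, 2)), -2998) = Add(Add(-991, -2), -2998) = Add(-993, -2998) = -3991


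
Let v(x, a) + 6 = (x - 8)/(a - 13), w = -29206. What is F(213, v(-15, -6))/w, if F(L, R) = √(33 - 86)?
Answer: -I*√53/29206 ≈ -0.00024927*I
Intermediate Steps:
v(x, a) = -6 + (-8 + x)/(-13 + a) (v(x, a) = -6 + (x - 8)/(a - 13) = -6 + (-8 + x)/(-13 + a))
F(L, R) = I*√53 (F(L, R) = √(-53) = I*√53)
F(213, v(-15, -6))/w = (I*√53)/(-29206) = (I*√53)*(-1/29206) = -I*√53/29206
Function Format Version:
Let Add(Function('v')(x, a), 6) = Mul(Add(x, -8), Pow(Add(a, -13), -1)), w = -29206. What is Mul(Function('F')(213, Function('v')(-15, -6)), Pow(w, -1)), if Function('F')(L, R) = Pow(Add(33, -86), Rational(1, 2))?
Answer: Mul(Rational(-1, 29206), I, Pow(53, Rational(1, 2))) ≈ Mul(-0.00024927, I)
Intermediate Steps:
Function('v')(x, a) = Add(-6, Mul(Pow(Add(-13, a), -1), Add(-8, x))) (Function('v')(x, a) = Add(-6, Mul(Add(x, -8), Pow(Add(a, -13), -1))) = Add(-6, Mul(Add(-8, x), Pow(Add(-13, a), -1))) = Add(-6, Mul(Pow(Add(-13, a), -1), Add(-8, x))))
Function('F')(L, R) = Mul(I, Pow(53, Rational(1, 2))) (Function('F')(L, R) = Pow(-53, Rational(1, 2)) = Mul(I, Pow(53, Rational(1, 2))))
Mul(Function('F')(213, Function('v')(-15, -6)), Pow(w, -1)) = Mul(Mul(I, Pow(53, Rational(1, 2))), Pow(-29206, -1)) = Mul(Mul(I, Pow(53, Rational(1, 2))), Rational(-1, 29206)) = Mul(Rational(-1, 29206), I, Pow(53, Rational(1, 2)))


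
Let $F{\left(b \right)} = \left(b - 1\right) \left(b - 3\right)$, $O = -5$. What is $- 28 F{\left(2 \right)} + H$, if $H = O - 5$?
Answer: $18$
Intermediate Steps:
$F{\left(b \right)} = \left(-1 + b\right) \left(-3 + b\right)$
$H = -10$ ($H = -5 - 5 = -10$)
$- 28 F{\left(2 \right)} + H = - 28 \left(3 + 2^{2} - 8\right) - 10 = - 28 \left(3 + 4 - 8\right) - 10 = \left(-28\right) \left(-1\right) - 10 = 28 - 10 = 18$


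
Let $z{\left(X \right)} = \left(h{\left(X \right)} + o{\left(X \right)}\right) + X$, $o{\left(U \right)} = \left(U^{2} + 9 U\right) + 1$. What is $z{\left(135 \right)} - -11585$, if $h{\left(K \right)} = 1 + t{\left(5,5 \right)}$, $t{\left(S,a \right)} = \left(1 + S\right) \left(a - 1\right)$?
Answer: $31186$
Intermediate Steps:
$o{\left(U \right)} = 1 + U^{2} + 9 U$
$t{\left(S,a \right)} = \left(1 + S\right) \left(-1 + a\right)$
$h{\left(K \right)} = 25$ ($h{\left(K \right)} = 1 + \left(-1 + 5 - 5 + 5 \cdot 5\right) = 1 + \left(-1 + 5 - 5 + 25\right) = 1 + 24 = 25$)
$z{\left(X \right)} = 26 + X^{2} + 10 X$ ($z{\left(X \right)} = \left(25 + \left(1 + X^{2} + 9 X\right)\right) + X = \left(26 + X^{2} + 9 X\right) + X = 26 + X^{2} + 10 X$)
$z{\left(135 \right)} - -11585 = \left(26 + 135^{2} + 10 \cdot 135\right) - -11585 = \left(26 + 18225 + 1350\right) + 11585 = 19601 + 11585 = 31186$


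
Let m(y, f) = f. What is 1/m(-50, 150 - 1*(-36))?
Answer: 1/186 ≈ 0.0053763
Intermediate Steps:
1/m(-50, 150 - 1*(-36)) = 1/(150 - 1*(-36)) = 1/(150 + 36) = 1/186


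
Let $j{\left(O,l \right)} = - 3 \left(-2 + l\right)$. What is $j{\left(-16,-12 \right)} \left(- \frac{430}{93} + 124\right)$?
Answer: $\frac{155428}{31} \approx 5013.8$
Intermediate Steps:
$j{\left(O,l \right)} = 6 - 3 l$
$j{\left(-16,-12 \right)} \left(- \frac{430}{93} + 124\right) = \left(6 - -36\right) \left(- \frac{430}{93} + 124\right) = \left(6 + 36\right) \left(\left(-430\right) \frac{1}{93} + 124\right) = 42 \left(- \frac{430}{93} + 124\right) = 42 \cdot \frac{11102}{93} = \frac{155428}{31}$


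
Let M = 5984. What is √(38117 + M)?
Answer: √44101 ≈ 210.00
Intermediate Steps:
√(38117 + M) = √(38117 + 5984) = √44101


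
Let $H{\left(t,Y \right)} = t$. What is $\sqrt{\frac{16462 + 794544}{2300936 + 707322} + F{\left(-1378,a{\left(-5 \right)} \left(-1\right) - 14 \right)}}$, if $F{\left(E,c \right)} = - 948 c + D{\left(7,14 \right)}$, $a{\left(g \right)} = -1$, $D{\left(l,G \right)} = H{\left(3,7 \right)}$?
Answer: $\frac{\sqrt{27889264636419494}}{1504129} \approx 111.03$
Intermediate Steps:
$D{\left(l,G \right)} = 3$
$F{\left(E,c \right)} = 3 - 948 c$ ($F{\left(E,c \right)} = - 948 c + 3 = 3 - 948 c$)
$\sqrt{\frac{16462 + 794544}{2300936 + 707322} + F{\left(-1378,a{\left(-5 \right)} \left(-1\right) - 14 \right)}} = \sqrt{\frac{16462 + 794544}{2300936 + 707322} - \left(-3 + 948 \left(\left(-1\right) \left(-1\right) - 14\right)\right)} = \sqrt{\frac{811006}{3008258} - \left(-3 + 948 \left(1 - 14\right)\right)} = \sqrt{811006 \cdot \frac{1}{3008258} + \left(3 - -12324\right)} = \sqrt{\frac{405503}{1504129} + \left(3 + 12324\right)} = \sqrt{\frac{405503}{1504129} + 12327} = \sqrt{\frac{18541803686}{1504129}} = \frac{\sqrt{27889264636419494}}{1504129}$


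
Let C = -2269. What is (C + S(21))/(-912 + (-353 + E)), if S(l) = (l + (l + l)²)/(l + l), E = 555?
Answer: 4453/1420 ≈ 3.1359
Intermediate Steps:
S(l) = (l + 4*l²)/(2*l) (S(l) = (l + (2*l)²)/((2*l)) = (l + 4*l²)*(1/(2*l)) = (l + 4*l²)/(2*l))
(C + S(21))/(-912 + (-353 + E)) = (-2269 + (½ + 2*21))/(-912 + (-353 + 555)) = (-2269 + (½ + 42))/(-912 + 202) = (-2269 + 85/2)/(-710) = -4453/2*(-1/710) = 4453/1420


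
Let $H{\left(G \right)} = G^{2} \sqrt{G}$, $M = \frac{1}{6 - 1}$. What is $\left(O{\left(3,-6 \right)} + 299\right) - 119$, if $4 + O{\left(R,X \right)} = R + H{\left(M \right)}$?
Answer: $179 + \frac{\sqrt{5}}{125} \approx 179.02$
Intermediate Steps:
$M = \frac{1}{5} \approx 0.2$
$H{\left(G \right)} = G^{\frac{5}{2}}$
$O{\left(R,X \right)} = -4 + R + \frac{\sqrt{5}}{125}$ ($O{\left(R,X \right)} = -4 + \left(R + \left(\frac{1}{5}\right)^{\frac{5}{2}}\right) = -4 + \left(R + \frac{\sqrt{5}}{125}\right) = -4 + R + \frac{\sqrt{5}}{125}$)
$\left(O{\left(3,-6 \right)} + 299\right) - 119 = \left(\left(-4 + 3 + \frac{\sqrt{5}}{125}\right) + 299\right) - 119 = \left(\left(-1 + \frac{\sqrt{5}}{125}\right) + 299\right) - 119 = \left(298 + \frac{\sqrt{5}}{125}\right) - 119 = 179 + \frac{\sqrt{5}}{125}$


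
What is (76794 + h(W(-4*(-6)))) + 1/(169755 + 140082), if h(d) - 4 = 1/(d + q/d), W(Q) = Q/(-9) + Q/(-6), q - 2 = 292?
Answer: 36239565419711/471881751 ≈ 76798.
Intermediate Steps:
q = 294 (q = 2 + 292 = 294)
W(Q) = -5*Q/18 (W(Q) = Q*(-1/9) + Q*(-1/6) = -Q/9 - Q/6 = -5*Q/18)
h(d) = 4 + 1/(d + 294/d)
(76794 + h(W(-4*(-6)))) + 1/(169755 + 140082) = (76794 + (1176 - (-10)*(-6)/9 + 4*(-(-10)*(-6)/9)**2)/(294 + (-(-10)*(-6)/9)**2)) + 1/(169755 + 140082) = (76794 + (1176 - 5/18*24 + 4*(-5/18*24)**2)/(294 + (-5/18*24)**2)) + 1/309837 = (76794 + (1176 - 20/3 + 4*(-20/3)**2)/(294 + (-20/3)**2)) + 1/309837 = (76794 + (1176 - 20/3 + 4*(400/9))/(294 + 400/9)) + 1/309837 = (76794 + (1176 - 20/3 + 1600/9)/(3046/9)) + 1/309837 = (76794 + (9/3046)*(12124/9)) + 1/309837 = (76794 + 6062/1523) + 1/309837 = 116963324/1523 + 1/309837 = 36239565419711/471881751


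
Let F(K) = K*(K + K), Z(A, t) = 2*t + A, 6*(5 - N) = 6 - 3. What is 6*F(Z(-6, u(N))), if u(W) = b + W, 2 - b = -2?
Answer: 1452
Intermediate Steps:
b = 4 (b = 2 - 1*(-2) = 2 + 2 = 4)
N = 9/2 (N = 5 - (6 - 3)/6 = 5 - 1/6*3 = 5 - 1/2 = 9/2 ≈ 4.5000)
u(W) = 4 + W
Z(A, t) = A + 2*t
F(K) = 2*K**2 (F(K) = K*(2*K) = 2*K**2)
6*F(Z(-6, u(N))) = 6*(2*(-6 + 2*(4 + 9/2))**2) = 6*(2*(-6 + 2*(17/2))**2) = 6*(2*(-6 + 17)**2) = 6*(2*11**2) = 6*(2*121) = 6*242 = 1452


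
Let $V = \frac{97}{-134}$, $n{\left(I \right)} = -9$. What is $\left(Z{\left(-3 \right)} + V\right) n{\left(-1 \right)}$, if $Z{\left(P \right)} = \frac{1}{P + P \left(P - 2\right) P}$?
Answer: $\frac{7185}{1072} \approx 6.7024$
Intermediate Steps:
$Z{\left(P \right)} = \frac{1}{P + P^{2} \left(-2 + P\right)}$ ($Z{\left(P \right)} = \frac{1}{P + P \left(-2 + P\right) P} = \frac{1}{P + P^{2} \left(-2 + P\right)}$)
$V = - \frac{97}{134}$ ($V = 97 \left(- \frac{1}{134}\right) = - \frac{97}{134} \approx -0.72388$)
$\left(Z{\left(-3 \right)} + V\right) n{\left(-1 \right)} = \left(\frac{1}{\left(-3\right) \left(1 + \left(-3\right)^{2} - -6\right)} - \frac{97}{134}\right) \left(-9\right) = \left(- \frac{1}{3 \left(1 + 9 + 6\right)} - \frac{97}{134}\right) \left(-9\right) = \left(- \frac{1}{3 \cdot 16} - \frac{97}{134}\right) \left(-9\right) = \left(\left(- \frac{1}{3}\right) \frac{1}{16} - \frac{97}{134}\right) \left(-9\right) = \left(- \frac{1}{48} - \frac{97}{134}\right) \left(-9\right) = \left(- \frac{2395}{3216}\right) \left(-9\right) = \frac{7185}{1072}$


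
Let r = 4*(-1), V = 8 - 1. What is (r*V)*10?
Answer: -280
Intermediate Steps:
V = 7
r = -4
(r*V)*10 = -4*7*10 = -28*10 = -280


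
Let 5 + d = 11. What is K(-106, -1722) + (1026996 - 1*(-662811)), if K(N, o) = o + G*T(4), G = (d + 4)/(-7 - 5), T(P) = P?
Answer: 5064245/3 ≈ 1.6881e+6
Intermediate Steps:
d = 6 (d = -5 + 11 = 6)
G = -5/6 (G = (6 + 4)/(-7 - 5) = 10/(-12) = 10*(-1/12) = -5/6 ≈ -0.83333)
K(N, o) = -10/3 + o (K(N, o) = o - 5/6*4 = o - 10/3 = -10/3 + o)
K(-106, -1722) + (1026996 - 1*(-662811)) = (-10/3 - 1722) + (1026996 - 1*(-662811)) = -5176/3 + (1026996 + 662811) = -5176/3 + 1689807 = 5064245/3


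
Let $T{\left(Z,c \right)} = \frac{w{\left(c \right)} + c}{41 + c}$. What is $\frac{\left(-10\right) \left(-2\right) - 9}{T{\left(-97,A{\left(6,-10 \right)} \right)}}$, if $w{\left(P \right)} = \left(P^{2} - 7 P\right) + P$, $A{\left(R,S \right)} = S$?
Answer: $\frac{341}{150} \approx 2.2733$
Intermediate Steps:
$w{\left(P \right)} = P^{2} - 6 P$
$T{\left(Z,c \right)} = \frac{c + c \left(-6 + c\right)}{41 + c}$ ($T{\left(Z,c \right)} = \frac{c \left(-6 + c\right) + c}{41 + c} = \frac{c + c \left(-6 + c\right)}{41 + c}$)
$\frac{\left(-10\right) \left(-2\right) - 9}{T{\left(-97,A{\left(6,-10 \right)} \right)}} = \frac{\left(-10\right) \left(-2\right) - 9}{\left(-10\right) \frac{1}{41 - 10} \left(-5 - 10\right)} = \frac{20 - 9}{\left(-10\right) \frac{1}{31} \left(-15\right)} = \frac{11}{\left(-10\right) \frac{1}{31} \left(-15\right)} = \frac{11}{\frac{150}{31}} = 11 \cdot \frac{31}{150} = \frac{341}{150}$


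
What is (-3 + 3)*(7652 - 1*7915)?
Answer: 0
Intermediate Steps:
(-3 + 3)*(7652 - 1*7915) = 0*(7652 - 7915) = 0*(-263) = 0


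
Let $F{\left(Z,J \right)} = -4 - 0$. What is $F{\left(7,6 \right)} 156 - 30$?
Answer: $-654$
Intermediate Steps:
$F{\left(Z,J \right)} = -4$ ($F{\left(Z,J \right)} = -4 + 0 = -4$)
$F{\left(7,6 \right)} 156 - 30 = \left(-4\right) 156 - 30 = -624 - 30 = -654$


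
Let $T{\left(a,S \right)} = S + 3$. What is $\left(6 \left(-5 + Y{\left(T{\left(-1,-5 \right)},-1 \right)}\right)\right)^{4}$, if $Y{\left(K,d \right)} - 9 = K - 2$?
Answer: $0$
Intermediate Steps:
$T{\left(a,S \right)} = 3 + S$
$Y{\left(K,d \right)} = 7 + K$ ($Y{\left(K,d \right)} = 9 + \left(K - 2\right) = 9 + \left(-2 + K\right) = 7 + K$)
$\left(6 \left(-5 + Y{\left(T{\left(-1,-5 \right)},-1 \right)}\right)\right)^{4} = \left(6 \left(-5 + \left(7 + \left(3 - 5\right)\right)\right)\right)^{4} = \left(6 \left(-5 + \left(7 - 2\right)\right)\right)^{4} = \left(6 \left(-5 + 5\right)\right)^{4} = \left(6 \cdot 0\right)^{4} = 0^{4} = 0$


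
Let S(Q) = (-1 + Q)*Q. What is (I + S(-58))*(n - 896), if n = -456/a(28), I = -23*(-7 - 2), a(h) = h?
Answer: -23174794/7 ≈ -3.3107e+6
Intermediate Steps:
S(Q) = Q*(-1 + Q)
I = 207 (I = -23*(-9) = 207)
n = -114/7 (n = -456/28 = -456*1/28 = -114/7 ≈ -16.286)
(I + S(-58))*(n - 896) = (207 - 58*(-1 - 58))*(-114/7 - 896) = (207 - 58*(-59))*(-6386/7) = (207 + 3422)*(-6386/7) = 3629*(-6386/7) = -23174794/7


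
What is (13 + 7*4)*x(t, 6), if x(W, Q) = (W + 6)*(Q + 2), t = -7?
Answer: -328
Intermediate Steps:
x(W, Q) = (2 + Q)*(6 + W) (x(W, Q) = (6 + W)*(2 + Q) = (2 + Q)*(6 + W))
(13 + 7*4)*x(t, 6) = (13 + 7*4)*(12 + 2*(-7) + 6*6 + 6*(-7)) = (13 + 28)*(12 - 14 + 36 - 42) = 41*(-8) = -328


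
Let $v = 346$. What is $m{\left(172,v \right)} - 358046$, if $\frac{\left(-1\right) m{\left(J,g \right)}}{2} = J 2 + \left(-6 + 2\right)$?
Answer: $-358726$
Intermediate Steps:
$m{\left(J,g \right)} = 8 - 4 J$ ($m{\left(J,g \right)} = - 2 \left(J 2 + \left(-6 + 2\right)\right) = - 2 \left(2 J - 4\right) = - 2 \left(-4 + 2 J\right) = 8 - 4 J$)
$m{\left(172,v \right)} - 358046 = \left(8 - 688\right) - 358046 = -680 - 358046 = -358726$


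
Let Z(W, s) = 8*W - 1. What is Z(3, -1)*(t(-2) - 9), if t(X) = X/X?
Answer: -184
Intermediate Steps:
Z(W, s) = -1 + 8*W
t(X) = 1
Z(3, -1)*(t(-2) - 9) = (-1 + 8*3)*(1 - 9) = (-1 + 24)*(-8) = 23*(-8) = -184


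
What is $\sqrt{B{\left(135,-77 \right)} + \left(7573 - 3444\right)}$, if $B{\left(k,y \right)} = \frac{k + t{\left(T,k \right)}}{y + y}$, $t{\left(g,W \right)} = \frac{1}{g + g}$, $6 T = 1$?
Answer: $\frac{2 \sqrt{6118882}}{77} \approx 64.25$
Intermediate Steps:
$T = \frac{1}{6}$ ($T = \frac{1}{6} \cdot 1 = \frac{1}{6} \approx 0.16667$)
$t{\left(g,W \right)} = \frac{1}{2 g}$
$B{\left(k,y \right)} = \frac{3 + k}{2 y}$ ($B{\left(k,y \right)} = \frac{k + \frac{\frac{1}{\frac{1}{6}}}{2}}{y + y} = \frac{k + \frac{1}{2} \cdot 6}{2 y} = \left(k + 3\right) \frac{1}{2 y} = \left(3 + k\right) \frac{1}{2 y} = \frac{3 + k}{2 y}$)
$\sqrt{B{\left(135,-77 \right)} + \left(7573 - 3444\right)} = \sqrt{\frac{3 + 135}{2 \left(-77\right)} + \left(7573 - 3444\right)} = \sqrt{\frac{1}{2} \left(- \frac{1}{77}\right) 138 + 4129} = \sqrt{- \frac{69}{77} + 4129} = \sqrt{\frac{317864}{77}} = \frac{2 \sqrt{6118882}}{77}$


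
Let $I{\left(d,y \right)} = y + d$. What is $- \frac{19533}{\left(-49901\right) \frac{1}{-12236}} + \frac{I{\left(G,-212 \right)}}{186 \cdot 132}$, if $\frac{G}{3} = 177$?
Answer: $- \frac{533459471687}{111379032} \approx -4789.6$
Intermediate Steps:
$G = 531$ ($G = 3 \cdot 177 = 531$)
$I{\left(d,y \right)} = d + y$
$- \frac{19533}{\left(-49901\right) \frac{1}{-12236}} + \frac{I{\left(G,-212 \right)}}{186 \cdot 132} = - \frac{19533}{\left(-49901\right) \frac{1}{-12236}} + \frac{531 - 212}{186 \cdot 132} = - \frac{19533}{\left(-49901\right) \left(- \frac{1}{12236}\right)} + \frac{319}{24552} = - \frac{19533}{\frac{49901}{12236}} + 319 \cdot \frac{1}{24552} = \left(-19533\right) \frac{12236}{49901} + \frac{29}{2232} = - \frac{239005788}{49901} + \frac{29}{2232} = - \frac{533459471687}{111379032}$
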